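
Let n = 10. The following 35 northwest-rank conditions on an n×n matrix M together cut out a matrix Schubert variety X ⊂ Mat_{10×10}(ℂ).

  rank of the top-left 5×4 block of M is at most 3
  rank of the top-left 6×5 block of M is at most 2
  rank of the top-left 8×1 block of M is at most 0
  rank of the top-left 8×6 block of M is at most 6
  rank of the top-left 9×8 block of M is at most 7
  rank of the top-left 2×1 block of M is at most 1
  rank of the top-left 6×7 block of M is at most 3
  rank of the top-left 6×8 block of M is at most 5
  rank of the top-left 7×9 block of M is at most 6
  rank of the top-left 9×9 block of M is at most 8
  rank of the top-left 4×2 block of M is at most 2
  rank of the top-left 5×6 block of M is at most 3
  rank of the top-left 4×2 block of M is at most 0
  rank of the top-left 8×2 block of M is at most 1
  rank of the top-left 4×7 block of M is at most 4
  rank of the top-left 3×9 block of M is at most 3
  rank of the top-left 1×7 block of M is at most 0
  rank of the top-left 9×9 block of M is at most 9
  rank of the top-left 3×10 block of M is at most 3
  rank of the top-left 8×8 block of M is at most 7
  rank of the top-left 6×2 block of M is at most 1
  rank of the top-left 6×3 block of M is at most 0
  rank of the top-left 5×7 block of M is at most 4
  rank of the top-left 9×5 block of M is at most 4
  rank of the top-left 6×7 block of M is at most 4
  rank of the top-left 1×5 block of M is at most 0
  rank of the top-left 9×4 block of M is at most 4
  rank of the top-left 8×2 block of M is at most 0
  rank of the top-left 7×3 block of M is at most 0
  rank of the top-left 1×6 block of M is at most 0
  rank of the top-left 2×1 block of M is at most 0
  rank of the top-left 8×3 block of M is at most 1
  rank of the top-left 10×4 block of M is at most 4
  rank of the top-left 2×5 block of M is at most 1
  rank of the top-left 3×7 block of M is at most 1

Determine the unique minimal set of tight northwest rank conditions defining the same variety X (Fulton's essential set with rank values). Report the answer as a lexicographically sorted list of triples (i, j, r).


The tightest implied rank at each (i,j), from the 35 conditions:

  i=1: 0 0 0 0 0 0 0 1 1 1
  i=2: 0 0 0 1 1 1 1 2 2 2
  i=3: 0 0 0 1 1 1 1 2 3 3
  i=4: 0 0 0 1 2 2 2 3 4 4
  i=5: 0 0 0 1 2 3 3 4 5 5
  i=6: 0 0 0 1 2 3 3 4 5 6
  i=7: 0 0 0 1 2 3 4 5 6 7
  i=8: 0 0 1 2 3 4 5 6 7 8
  i=9: 1 1 2 3 4 5 6 7 8 9
  i=10: 1 2 3 4 5 6 7 8 9 10

the unique w with this rank table is (8, 4, 9, 5, 6, 10, 7, 3, 1, 2).

Rothe diagram D(w) (31 cells), 5 SE-corners (essential conditions):

[(1, 7, 0), (3, 7, 1), (6, 7, 3), (7, 3, 0), (8, 2, 0)]


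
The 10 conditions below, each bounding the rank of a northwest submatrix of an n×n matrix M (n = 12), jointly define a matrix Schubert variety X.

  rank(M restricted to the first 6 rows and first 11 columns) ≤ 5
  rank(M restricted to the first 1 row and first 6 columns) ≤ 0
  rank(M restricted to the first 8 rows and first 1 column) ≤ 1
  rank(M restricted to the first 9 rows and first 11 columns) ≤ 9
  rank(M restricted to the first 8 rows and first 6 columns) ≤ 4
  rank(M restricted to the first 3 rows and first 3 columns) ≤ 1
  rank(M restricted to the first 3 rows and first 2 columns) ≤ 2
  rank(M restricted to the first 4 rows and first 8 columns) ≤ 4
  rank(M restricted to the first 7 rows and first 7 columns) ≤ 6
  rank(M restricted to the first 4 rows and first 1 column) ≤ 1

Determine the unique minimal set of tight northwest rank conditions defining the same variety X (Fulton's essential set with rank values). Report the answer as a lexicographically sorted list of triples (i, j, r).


The tightest implied rank at each (i,j), from the 10 conditions:

  R[1]: 0, 0, 0, 0, 0, 0, 1, 1, 1, 1, 1, 1
  R[2]: 1, 1, 1, 1, 1, 1, 2, 2, 2, 2, 2, 2
  R[3]: 1, 1, 1, 2, 2, 2, 3, 3, 3, 3, 3, 3
  R[4]: 1, 2, 2, 3, 3, 3, 4, 4, 4, 4, 4, 4
  R[5]: 1, 2, 3, 4, 4, 4, 5, 5, 5, 5, 5, 5
  R[6]: 1, 2, 3, 4, 4, 4, 5, 5, 5, 5, 5, 6
  R[7]: 1, 2, 3, 4, 4, 4, 5, 6, 6, 6, 6, 7
  R[8]: 1, 2, 3, 4, 4, 4, 5, 6, 7, 7, 7, 8
  R[9]: 1, 2, 3, 4, 5, 5, 6, 7, 8, 8, 8, 9
  R[10]: 1, 2, 3, 4, 5, 6, 7, 8, 9, 9, 9, 10
  R[11]: 1, 2, 3, 4, 5, 6, 7, 8, 9, 10, 10, 11
  R[12]: 1, 2, 3, 4, 5, 6, 7, 8, 9, 10, 11, 12

giving w = (7, 1, 4, 2, 3, 12, 8, 9, 5, 6, 10, 11) via Δ²R.

4 SE-corners of the 18-cell Rothe diagram give Ess(w):

[(1, 6, 0), (3, 3, 1), (6, 11, 5), (8, 6, 4)]


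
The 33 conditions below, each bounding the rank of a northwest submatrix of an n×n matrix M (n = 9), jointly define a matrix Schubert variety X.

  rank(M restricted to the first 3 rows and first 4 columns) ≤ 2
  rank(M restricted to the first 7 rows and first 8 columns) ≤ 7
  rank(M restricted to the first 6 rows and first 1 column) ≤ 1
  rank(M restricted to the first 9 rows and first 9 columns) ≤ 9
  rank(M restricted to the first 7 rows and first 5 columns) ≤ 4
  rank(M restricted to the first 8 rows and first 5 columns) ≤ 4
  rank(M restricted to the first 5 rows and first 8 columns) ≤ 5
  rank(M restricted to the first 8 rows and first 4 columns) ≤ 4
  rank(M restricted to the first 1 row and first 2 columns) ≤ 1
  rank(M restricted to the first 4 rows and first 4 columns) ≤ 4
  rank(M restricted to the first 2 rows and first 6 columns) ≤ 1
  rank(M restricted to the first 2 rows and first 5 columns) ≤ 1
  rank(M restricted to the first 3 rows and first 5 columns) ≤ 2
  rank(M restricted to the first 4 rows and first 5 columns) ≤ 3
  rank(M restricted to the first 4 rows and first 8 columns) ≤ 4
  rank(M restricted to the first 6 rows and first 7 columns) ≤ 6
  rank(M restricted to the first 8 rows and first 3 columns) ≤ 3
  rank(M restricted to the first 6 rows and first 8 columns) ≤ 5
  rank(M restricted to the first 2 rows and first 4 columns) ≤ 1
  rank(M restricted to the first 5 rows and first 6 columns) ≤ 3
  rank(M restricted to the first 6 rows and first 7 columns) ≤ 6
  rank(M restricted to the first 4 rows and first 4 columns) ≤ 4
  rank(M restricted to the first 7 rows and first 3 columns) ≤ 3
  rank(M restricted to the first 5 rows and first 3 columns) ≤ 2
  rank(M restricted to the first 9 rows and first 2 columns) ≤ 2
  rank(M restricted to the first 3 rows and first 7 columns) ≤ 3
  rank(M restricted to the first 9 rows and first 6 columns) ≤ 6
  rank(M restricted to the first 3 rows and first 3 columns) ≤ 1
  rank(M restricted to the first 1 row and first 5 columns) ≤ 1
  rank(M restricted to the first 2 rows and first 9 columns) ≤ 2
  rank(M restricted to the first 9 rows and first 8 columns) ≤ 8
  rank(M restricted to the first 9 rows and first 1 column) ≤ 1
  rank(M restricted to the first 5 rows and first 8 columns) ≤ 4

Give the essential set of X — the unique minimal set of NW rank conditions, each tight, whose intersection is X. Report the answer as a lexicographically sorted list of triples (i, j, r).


Reconstructing r_w from the 33 given conditions:

  1, 1, 1, 1, 1, 1, 1, 1, 1
  1, 1, 1, 1, 1, 1, 2, 2, 2
  1, 1, 1, 2, 2, 2, 3, 3, 3
  1, 2, 2, 3, 3, 3, 4, 4, 4
  1, 2, 2, 3, 3, 3, 4, 4, 5
  1, 2, 3, 4, 4, 4, 5, 5, 6
  1, 2, 3, 4, 4, 5, 6, 6, 7
  1, 2, 3, 4, 4, 5, 6, 7, 8
  1, 2, 3, 4, 5, 6, 7, 8, 9

hence w(1..9) = (1, 7, 4, 2, 9, 3, 6, 8, 5).

Rothe diagram D(w) (13 cells), 6 SE-corners (essential conditions):

[(2, 6, 1), (3, 3, 1), (5, 3, 2), (5, 6, 3), (5, 8, 4), (8, 5, 4)]


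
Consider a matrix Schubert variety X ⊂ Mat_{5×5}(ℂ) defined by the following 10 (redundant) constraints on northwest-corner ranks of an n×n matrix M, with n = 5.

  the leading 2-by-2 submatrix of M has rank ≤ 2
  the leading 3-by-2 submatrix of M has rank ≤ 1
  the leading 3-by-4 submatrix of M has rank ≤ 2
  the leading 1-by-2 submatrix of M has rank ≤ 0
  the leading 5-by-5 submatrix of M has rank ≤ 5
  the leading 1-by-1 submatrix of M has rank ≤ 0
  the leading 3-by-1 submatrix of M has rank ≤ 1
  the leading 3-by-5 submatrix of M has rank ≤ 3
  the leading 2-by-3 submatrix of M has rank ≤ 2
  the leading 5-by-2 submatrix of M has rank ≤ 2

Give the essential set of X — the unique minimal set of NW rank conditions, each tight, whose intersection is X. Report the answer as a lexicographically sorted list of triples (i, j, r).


The tightest implied rank at each (i,j), from the 10 conditions:

  i=1: 0 | 0 | 1 | 1 | 1
  i=2: 1 | 1 | 2 | 2 | 2
  i=3: 1 | 1 | 2 | 2 | 3
  i=4: 1 | 2 | 3 | 3 | 4
  i=5: 1 | 2 | 3 | 4 | 5

hence w(1..5) = (3, 1, 5, 2, 4).

ℓ(w)=4; the 3 essential cells (i,j,r):

[(1, 2, 0), (3, 2, 1), (3, 4, 2)]


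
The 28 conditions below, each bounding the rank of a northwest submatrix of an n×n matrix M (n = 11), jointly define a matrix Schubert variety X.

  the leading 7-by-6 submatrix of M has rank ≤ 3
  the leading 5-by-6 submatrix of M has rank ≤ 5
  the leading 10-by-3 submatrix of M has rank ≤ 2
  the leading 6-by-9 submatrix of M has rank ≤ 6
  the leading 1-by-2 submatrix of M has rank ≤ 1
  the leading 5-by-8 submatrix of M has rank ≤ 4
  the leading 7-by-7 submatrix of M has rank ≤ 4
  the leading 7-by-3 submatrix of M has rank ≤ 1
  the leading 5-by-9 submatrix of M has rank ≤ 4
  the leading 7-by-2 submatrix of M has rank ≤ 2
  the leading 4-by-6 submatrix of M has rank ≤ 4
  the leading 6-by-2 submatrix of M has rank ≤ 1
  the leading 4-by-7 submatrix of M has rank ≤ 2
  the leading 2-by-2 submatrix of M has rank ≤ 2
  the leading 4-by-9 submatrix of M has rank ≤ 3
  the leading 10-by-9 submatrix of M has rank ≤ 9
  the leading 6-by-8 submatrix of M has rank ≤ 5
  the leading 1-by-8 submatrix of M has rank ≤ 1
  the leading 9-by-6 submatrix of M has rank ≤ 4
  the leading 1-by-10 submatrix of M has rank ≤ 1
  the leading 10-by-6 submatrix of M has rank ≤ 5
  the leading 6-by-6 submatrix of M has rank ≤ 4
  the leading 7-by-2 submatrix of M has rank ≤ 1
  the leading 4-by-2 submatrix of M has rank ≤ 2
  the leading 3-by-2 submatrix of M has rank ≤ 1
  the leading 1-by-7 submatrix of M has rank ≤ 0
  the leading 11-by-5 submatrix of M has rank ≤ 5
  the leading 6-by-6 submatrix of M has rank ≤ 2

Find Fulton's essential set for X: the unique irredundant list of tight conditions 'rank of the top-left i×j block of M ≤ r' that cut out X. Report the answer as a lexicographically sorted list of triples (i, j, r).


Reconstructing r_w from the 28 given conditions:

  i=1: 0 | 0 | 0 | 0 | 0 | 0 | 0 | 1 | 1 | 1 | 1
  i=2: 1 | 1 | 1 | 1 | 1 | 1 | 1 | 2 | 2 | 2 | 2
  i=3: 1 | 1 | 1 | 2 | 2 | 2 | 2 | 3 | 3 | 3 | 3
  i=4: 1 | 1 | 1 | 2 | 2 | 2 | 2 | 3 | 3 | 4 | 4
  i=5: 1 | 1 | 1 | 2 | 2 | 2 | 3 | 4 | 4 | 5 | 5
  i=6: 1 | 1 | 1 | 2 | 2 | 2 | 3 | 4 | 5 | 6 | 6
  i=7: 1 | 1 | 1 | 2 | 3 | 3 | 4 | 5 | 6 | 7 | 7
  i=8: 1 | 2 | 2 | 3 | 4 | 4 | 5 | 6 | 7 | 8 | 8
  i=9: 1 | 2 | 2 | 3 | 4 | 4 | 5 | 6 | 7 | 8 | 9
  i=10: 1 | 2 | 2 | 3 | 4 | 5 | 6 | 7 | 8 | 9 | 10
  i=11: 1 | 2 | 3 | 4 | 5 | 6 | 7 | 8 | 9 | 10 | 11

reading off 1-entries of Δ²R: w = (8, 1, 4, 10, 7, 9, 5, 2, 11, 6, 3).

Fulton essential set (7 of the 28 Rothe cells):

[(1, 7, 0), (4, 7, 2), (4, 9, 3), (6, 6, 2), (7, 3, 1), (9, 6, 4), (10, 3, 2)]


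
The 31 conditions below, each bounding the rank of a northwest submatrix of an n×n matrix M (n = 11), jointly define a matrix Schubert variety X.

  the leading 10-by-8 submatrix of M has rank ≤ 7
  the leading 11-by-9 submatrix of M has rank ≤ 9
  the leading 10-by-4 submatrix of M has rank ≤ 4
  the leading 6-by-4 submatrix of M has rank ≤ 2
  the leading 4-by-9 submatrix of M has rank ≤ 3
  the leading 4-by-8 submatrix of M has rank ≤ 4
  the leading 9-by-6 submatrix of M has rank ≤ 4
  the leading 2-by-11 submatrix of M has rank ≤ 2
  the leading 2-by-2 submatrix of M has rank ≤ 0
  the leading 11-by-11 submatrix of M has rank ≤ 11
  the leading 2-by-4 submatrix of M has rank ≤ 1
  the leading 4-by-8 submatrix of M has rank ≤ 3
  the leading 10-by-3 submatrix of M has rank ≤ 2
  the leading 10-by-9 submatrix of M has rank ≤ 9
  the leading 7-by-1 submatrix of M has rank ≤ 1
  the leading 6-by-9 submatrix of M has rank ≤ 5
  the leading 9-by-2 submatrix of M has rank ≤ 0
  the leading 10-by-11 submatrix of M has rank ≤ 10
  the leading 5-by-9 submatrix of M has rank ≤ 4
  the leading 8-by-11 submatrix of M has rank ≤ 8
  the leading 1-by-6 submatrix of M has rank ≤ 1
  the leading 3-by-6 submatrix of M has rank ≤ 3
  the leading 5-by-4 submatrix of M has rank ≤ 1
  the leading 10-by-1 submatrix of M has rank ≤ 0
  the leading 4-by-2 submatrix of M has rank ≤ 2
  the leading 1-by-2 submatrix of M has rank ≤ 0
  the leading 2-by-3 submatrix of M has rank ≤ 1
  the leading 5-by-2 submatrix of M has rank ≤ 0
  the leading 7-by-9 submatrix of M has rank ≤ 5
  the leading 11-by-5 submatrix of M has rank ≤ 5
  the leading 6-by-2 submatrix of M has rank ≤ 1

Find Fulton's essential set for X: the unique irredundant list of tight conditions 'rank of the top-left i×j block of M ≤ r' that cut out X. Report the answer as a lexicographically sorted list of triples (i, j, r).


Rank table r_w(11×11) implied by the 31 constraints:

  row 1: 0, 0, 1, 1, 1, 1, 1, 1, 1, 1, 1
  row 2: 0, 0, 1, 1, 2, 2, 2, 2, 2, 2, 2
  row 3: 0, 0, 1, 1, 2, 3, 3, 3, 3, 3, 3
  row 4: 0, 0, 1, 1, 2, 3, 3, 3, 3, 4, 4
  row 5: 0, 0, 1, 1, 2, 3, 4, 4, 4, 5, 5
  row 6: 0, 0, 1, 2, 3, 4, 5, 5, 5, 6, 6
  row 7: 0, 0, 1, 2, 3, 4, 5, 5, 5, 6, 7
  row 8: 0, 0, 1, 2, 3, 4, 5, 6, 6, 7, 8
  row 9: 0, 0, 1, 2, 3, 4, 5, 6, 7, 8, 9
  row 10: 0, 1, 2, 3, 4, 5, 6, 7, 8, 9, 10
  row 11: 1, 2, 3, 4, 5, 6, 7, 8, 9, 10, 11

second differences of R give the permutation w = (3, 5, 6, 10, 7, 4, 11, 8, 9, 2, 1).

|D(w)|=28, |Ess(w)|=5:

[(4, 9, 3), (5, 4, 1), (7, 9, 5), (9, 2, 0), (10, 1, 0)]


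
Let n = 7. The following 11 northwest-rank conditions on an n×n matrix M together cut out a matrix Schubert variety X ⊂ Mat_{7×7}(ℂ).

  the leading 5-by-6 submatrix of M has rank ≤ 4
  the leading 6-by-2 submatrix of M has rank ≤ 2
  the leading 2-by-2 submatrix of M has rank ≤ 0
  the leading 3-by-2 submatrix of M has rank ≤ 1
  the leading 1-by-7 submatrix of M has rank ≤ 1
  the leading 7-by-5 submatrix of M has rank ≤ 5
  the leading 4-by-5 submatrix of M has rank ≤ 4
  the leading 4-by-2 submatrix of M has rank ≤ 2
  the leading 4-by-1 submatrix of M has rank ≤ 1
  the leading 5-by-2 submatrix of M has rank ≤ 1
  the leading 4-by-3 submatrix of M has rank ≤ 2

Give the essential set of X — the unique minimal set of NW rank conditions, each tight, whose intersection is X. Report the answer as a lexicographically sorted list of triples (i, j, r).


The tightest implied rank at each (i,j), from the 11 conditions:

  i=1: 0 | 0 | 1 | 1 | 1 | 1 | 1
  i=2: 0 | 0 | 1 | 2 | 2 | 2 | 2
  i=3: 1 | 1 | 2 | 3 | 3 | 3 | 3
  i=4: 1 | 1 | 2 | 3 | 4 | 4 | 4
  i=5: 1 | 1 | 2 | 3 | 4 | 4 | 5
  i=6: 1 | 2 | 3 | 4 | 5 | 5 | 6
  i=7: 1 | 2 | 3 | 4 | 5 | 6 | 7

hence w(1..7) = (3, 4, 1, 5, 7, 2, 6).

3 SE-corners of the 7-cell Rothe diagram give Ess(w):

[(2, 2, 0), (5, 2, 1), (5, 6, 4)]


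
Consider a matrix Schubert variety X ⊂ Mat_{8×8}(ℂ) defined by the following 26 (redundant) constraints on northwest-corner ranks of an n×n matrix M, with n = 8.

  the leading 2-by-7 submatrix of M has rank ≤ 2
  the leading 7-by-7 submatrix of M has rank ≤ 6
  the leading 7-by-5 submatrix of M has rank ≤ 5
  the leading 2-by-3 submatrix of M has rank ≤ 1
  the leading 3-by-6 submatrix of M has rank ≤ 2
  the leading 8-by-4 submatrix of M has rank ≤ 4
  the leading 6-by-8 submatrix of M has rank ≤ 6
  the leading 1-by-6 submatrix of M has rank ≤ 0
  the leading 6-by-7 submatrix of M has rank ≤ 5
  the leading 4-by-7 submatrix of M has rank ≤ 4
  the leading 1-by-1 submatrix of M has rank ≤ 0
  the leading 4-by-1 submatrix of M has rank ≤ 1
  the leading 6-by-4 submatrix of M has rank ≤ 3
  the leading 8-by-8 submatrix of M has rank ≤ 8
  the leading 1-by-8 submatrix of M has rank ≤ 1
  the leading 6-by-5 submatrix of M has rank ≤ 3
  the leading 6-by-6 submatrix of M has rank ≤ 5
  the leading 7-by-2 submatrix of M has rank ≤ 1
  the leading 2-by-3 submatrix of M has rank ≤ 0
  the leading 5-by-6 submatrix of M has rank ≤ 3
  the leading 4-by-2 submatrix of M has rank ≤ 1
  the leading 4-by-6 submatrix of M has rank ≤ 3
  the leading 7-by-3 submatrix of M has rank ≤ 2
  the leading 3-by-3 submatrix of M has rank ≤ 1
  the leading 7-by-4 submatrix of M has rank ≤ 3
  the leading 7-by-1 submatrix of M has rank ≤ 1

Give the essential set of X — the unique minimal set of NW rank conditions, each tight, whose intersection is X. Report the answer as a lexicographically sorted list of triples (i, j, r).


Propagating the 26 rank bounds to every northwest block:

  0  0  0  0  0  0  1  1
  0  0  0  1  1  1  2  2
  1  1  1  2  2  2  3  3
  1  1  2  3  3  3  4  4
  1  1  2  3  3  3  4  5
  1  1  2  3  3  4  5  6
  1  1  2  3  4  5  6  7
  1  2  3  4  5  6  7  8

so w = (7, 4, 1, 3, 8, 6, 5, 2).

Fulton essential set (5 of the 16 Rothe cells):

[(1, 6, 0), (2, 3, 0), (5, 6, 3), (6, 5, 3), (7, 2, 1)]


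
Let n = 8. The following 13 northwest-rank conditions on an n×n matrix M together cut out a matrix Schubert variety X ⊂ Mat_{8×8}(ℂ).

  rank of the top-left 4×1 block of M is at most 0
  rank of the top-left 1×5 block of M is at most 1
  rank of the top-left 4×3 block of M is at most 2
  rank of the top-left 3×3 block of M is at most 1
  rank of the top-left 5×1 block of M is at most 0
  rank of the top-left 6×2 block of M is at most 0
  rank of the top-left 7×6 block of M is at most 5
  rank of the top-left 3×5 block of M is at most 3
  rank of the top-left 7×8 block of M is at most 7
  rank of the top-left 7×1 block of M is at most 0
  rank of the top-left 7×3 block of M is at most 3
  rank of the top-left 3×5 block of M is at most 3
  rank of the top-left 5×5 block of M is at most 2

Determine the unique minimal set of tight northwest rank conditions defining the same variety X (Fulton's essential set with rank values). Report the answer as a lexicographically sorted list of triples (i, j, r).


Rank table r_w(8×8) implied by the 13 constraints:

  i=1: 0, 0, 1, 1, 1, 1, 1, 1
  i=2: 0, 0, 1, 2, 2, 2, 2, 2
  i=3: 0, 0, 1, 2, 2, 3, 3, 3
  i=4: 0, 0, 1, 2, 2, 3, 4, 4
  i=5: 0, 0, 1, 2, 2, 3, 4, 5
  i=6: 0, 0, 1, 2, 3, 4, 5, 6
  i=7: 0, 1, 2, 3, 4, 5, 6, 7
  i=8: 1, 2, 3, 4, 5, 6, 7, 8

reading off 1-entries of Δ²R: w = (3, 4, 6, 7, 8, 5, 2, 1).

ℓ(w)=16; the 3 essential cells (i,j,r):

[(5, 5, 2), (6, 2, 0), (7, 1, 0)]


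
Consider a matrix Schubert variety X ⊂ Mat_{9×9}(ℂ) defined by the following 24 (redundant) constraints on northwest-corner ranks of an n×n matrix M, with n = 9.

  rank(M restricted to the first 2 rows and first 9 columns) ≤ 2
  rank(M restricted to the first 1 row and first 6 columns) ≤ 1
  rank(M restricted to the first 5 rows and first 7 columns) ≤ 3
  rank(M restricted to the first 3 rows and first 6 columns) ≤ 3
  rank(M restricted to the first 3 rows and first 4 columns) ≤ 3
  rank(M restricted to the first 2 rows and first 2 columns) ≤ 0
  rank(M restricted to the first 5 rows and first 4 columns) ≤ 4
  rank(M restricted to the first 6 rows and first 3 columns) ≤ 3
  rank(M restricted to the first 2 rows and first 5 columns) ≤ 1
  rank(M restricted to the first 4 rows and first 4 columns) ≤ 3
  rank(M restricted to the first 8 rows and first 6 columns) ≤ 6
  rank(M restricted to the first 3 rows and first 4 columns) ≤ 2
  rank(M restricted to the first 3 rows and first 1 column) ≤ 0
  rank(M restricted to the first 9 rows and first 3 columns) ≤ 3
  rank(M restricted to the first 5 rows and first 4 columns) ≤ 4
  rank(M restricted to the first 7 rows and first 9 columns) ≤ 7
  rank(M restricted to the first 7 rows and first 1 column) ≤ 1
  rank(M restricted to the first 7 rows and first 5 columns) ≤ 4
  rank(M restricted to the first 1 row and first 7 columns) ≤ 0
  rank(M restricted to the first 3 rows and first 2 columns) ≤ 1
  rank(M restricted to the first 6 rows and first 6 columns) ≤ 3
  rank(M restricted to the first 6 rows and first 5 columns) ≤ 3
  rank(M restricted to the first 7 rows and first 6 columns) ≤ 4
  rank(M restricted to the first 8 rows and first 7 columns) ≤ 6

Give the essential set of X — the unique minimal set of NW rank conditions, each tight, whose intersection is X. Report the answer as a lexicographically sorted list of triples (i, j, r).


Propagating the 24 rank bounds to every northwest block:

  R[1]: 0 0 0 0 0 0 0 1 1
  R[2]: 0 0 1 1 1 1 1 2 2
  R[3]: 0 1 2 2 2 2 2 3 3
  R[4]: 1 2 3 3 3 3 3 4 4
  R[5]: 1 2 3 3 3 3 3 4 5
  R[6]: 1 2 3 3 3 3 4 5 6
  R[7]: 1 2 3 4 4 4 5 6 7
  R[8]: 1 2 3 4 5 5 6 7 8
  R[9]: 1 2 3 4 5 6 7 8 9

giving w = (8, 3, 2, 1, 9, 7, 4, 5, 6) via Δ²R.

Rothe diagram D(w) (17 cells), 5 SE-corners (essential conditions):

[(1, 7, 0), (2, 2, 0), (3, 1, 0), (5, 7, 3), (6, 6, 3)]


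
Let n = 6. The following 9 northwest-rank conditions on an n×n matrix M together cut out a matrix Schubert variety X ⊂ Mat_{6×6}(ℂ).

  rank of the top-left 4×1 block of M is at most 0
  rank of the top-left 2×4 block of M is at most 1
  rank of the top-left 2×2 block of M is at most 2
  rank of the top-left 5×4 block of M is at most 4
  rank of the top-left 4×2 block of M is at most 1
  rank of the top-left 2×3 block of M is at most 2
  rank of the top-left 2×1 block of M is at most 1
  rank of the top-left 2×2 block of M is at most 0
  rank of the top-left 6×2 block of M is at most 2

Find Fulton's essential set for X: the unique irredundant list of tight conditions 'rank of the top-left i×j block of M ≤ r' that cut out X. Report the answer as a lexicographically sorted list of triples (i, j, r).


Propagating the 9 rank bounds to every northwest block:

  R[1]: 0 0 1 1 1 1
  R[2]: 0 0 1 1 2 2
  R[3]: 0 1 2 2 3 3
  R[4]: 0 1 2 3 4 4
  R[5]: 1 2 3 4 5 5
  R[6]: 1 2 3 4 5 6

reading off 1-entries of Δ²R: w = (3, 5, 2, 4, 1, 6).

Fulton essential set (3 of the 7 Rothe cells):

[(2, 2, 0), (2, 4, 1), (4, 1, 0)]


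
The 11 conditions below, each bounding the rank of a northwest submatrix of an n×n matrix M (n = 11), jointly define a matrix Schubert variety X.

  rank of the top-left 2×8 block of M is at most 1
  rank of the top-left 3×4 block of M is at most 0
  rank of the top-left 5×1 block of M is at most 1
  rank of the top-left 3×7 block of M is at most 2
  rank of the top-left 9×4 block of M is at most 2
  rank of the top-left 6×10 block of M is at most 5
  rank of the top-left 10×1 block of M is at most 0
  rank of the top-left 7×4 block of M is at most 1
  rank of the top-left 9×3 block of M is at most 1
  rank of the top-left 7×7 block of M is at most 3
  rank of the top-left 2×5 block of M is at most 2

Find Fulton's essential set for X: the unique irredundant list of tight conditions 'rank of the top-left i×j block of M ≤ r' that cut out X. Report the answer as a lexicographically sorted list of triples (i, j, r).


The tightest implied rank at each (i,j), from the 11 conditions:

  0 | 0 | 0 | 0 | 1 | 1 | 1 | 1 | 1 | 1 | 1
  0 | 0 | 0 | 0 | 1 | 1 | 1 | 1 | 2 | 2 | 2
  0 | 0 | 0 | 0 | 1 | 2 | 2 | 2 | 3 | 3 | 3
  0 | 1 | 1 | 1 | 2 | 3 | 3 | 3 | 4 | 4 | 4
  0 | 1 | 1 | 1 | 2 | 3 | 3 | 4 | 5 | 5 | 5
  0 | 1 | 1 | 1 | 2 | 3 | 3 | 4 | 5 | 5 | 6
  0 | 1 | 1 | 1 | 2 | 3 | 3 | 4 | 5 | 6 | 7
  0 | 1 | 1 | 2 | 3 | 4 | 4 | 5 | 6 | 7 | 8
  0 | 1 | 1 | 2 | 3 | 4 | 5 | 6 | 7 | 8 | 9
  0 | 1 | 2 | 3 | 4 | 5 | 6 | 7 | 8 | 9 | 10
  1 | 2 | 3 | 4 | 5 | 6 | 7 | 8 | 9 | 10 | 11

reading off 1-entries of Δ²R: w = (5, 9, 6, 2, 8, 11, 10, 4, 7, 3, 1).

ℓ(w)=34; the 7 essential cells (i,j,r):

[(2, 8, 1), (3, 4, 0), (6, 10, 5), (7, 4, 1), (7, 7, 3), (9, 3, 1), (10, 1, 0)]


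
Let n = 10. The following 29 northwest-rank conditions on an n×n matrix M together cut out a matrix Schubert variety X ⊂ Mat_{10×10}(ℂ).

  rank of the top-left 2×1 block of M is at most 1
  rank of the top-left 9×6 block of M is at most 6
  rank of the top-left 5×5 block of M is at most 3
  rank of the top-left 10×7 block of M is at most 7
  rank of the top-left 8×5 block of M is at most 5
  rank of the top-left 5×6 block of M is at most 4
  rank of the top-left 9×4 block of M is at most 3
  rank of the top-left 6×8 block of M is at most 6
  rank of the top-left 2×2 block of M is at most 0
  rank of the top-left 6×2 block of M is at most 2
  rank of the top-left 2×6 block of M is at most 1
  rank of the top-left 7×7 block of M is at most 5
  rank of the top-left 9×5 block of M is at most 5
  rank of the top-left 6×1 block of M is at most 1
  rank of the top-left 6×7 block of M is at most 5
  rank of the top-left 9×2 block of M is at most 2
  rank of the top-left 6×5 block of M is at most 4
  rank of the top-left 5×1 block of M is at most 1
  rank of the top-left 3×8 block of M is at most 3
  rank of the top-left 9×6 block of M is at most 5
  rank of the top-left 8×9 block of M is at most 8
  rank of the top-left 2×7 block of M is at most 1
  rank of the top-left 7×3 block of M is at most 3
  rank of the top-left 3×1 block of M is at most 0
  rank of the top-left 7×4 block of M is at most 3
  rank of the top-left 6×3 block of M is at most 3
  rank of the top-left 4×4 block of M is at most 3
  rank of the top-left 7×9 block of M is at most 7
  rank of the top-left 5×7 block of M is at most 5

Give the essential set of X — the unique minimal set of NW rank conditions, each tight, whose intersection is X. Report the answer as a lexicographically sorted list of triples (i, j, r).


The tightest implied rank at each (i,j), from the 29 conditions:

  0, 0, 1, 1, 1, 1, 1, 1, 1, 1
  0, 0, 1, 1, 1, 1, 1, 2, 2, 2
  0, 1, 2, 2, 2, 2, 2, 3, 3, 3
  1, 2, 3, 3, 3, 3, 3, 4, 4, 4
  1, 2, 3, 3, 3, 4, 4, 5, 5, 5
  1, 2, 3, 3, 4, 5, 5, 6, 6, 6
  1, 2, 3, 3, 4, 5, 5, 6, 7, 7
  1, 2, 3, 3, 4, 5, 6, 7, 8, 8
  1, 2, 3, 3, 4, 5, 6, 7, 8, 9
  1, 2, 3, 4, 5, 6, 7, 8, 9, 10

the unique w with this rank table is (3, 8, 2, 1, 6, 5, 9, 7, 10, 4).

Rothe diagram D(w) (16 cells), 6 SE-corners (essential conditions):

[(2, 2, 0), (2, 7, 1), (3, 1, 0), (5, 5, 3), (7, 7, 5), (9, 4, 3)]


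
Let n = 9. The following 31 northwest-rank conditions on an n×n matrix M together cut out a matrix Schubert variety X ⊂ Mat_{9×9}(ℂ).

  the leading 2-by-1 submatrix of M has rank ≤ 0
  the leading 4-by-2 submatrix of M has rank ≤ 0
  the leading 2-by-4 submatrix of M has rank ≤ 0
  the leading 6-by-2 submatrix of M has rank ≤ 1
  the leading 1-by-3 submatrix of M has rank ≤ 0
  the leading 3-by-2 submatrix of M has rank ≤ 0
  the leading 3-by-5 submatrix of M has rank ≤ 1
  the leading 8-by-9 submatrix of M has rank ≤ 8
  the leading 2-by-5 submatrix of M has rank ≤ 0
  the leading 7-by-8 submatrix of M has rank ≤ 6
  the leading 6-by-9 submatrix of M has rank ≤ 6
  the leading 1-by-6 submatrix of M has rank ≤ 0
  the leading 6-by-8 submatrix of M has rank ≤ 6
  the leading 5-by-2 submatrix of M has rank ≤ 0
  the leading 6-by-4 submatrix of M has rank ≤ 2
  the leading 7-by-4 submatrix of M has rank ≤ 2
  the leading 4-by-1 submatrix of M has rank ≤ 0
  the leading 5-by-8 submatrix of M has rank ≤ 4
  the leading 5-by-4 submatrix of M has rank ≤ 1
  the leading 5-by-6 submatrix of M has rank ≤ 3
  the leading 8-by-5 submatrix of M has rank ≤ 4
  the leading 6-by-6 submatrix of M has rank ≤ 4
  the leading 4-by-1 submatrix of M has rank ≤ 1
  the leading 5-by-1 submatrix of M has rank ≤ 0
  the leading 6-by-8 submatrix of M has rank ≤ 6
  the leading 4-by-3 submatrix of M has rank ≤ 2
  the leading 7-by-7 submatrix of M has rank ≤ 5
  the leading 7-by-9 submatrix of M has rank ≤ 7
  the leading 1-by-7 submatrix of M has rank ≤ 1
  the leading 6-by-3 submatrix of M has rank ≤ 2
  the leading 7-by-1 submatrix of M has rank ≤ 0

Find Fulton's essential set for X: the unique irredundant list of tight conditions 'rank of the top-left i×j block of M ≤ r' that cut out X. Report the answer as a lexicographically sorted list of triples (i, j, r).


The tightest implied rank at each (i,j), from the 31 conditions:

  0, 0, 0, 0, 0, 0, 1, 1, 1
  0, 0, 0, 0, 0, 1, 2, 2, 2
  0, 0, 1, 1, 1, 2, 3, 3, 3
  0, 0, 1, 1, 2, 3, 4, 4, 4
  0, 0, 1, 1, 2, 3, 4, 4, 5
  0, 1, 2, 2, 3, 4, 5, 5, 6
  0, 1, 2, 2, 3, 4, 5, 6, 7
  1, 2, 3, 3, 4, 5, 6, 7, 8
  1, 2, 3, 4, 5, 6, 7, 8, 9

giving w = (7, 6, 3, 5, 9, 2, 8, 1, 4) via Δ²R.

Rothe diagram D(w) (23 cells), 7 SE-corners (essential conditions):

[(1, 6, 0), (2, 5, 0), (5, 2, 0), (5, 4, 1), (5, 8, 4), (7, 1, 0), (7, 4, 2)]


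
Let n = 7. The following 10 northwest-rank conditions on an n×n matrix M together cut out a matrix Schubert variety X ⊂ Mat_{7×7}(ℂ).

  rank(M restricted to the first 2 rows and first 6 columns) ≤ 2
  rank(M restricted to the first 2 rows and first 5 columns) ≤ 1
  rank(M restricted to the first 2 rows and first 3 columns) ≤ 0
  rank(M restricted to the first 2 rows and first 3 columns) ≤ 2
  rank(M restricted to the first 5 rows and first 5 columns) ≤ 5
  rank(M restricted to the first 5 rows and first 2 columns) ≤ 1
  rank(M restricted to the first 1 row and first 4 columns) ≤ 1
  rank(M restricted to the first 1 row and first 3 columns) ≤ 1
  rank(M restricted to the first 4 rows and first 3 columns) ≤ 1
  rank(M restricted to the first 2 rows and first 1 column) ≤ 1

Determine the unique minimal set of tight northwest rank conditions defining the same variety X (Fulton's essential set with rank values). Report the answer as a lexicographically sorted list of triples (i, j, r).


Computing R[i][j] = min implied NW-rank bound (n=7, 10 conditions):

  0 | 0 | 0 | 1 | 1 | 1 | 1
  0 | 0 | 0 | 1 | 1 | 2 | 2
  1 | 1 | 1 | 2 | 2 | 3 | 3
  1 | 1 | 1 | 2 | 3 | 4 | 4
  1 | 1 | 2 | 3 | 4 | 5 | 5
  1 | 2 | 3 | 4 | 5 | 6 | 6
  1 | 2 | 3 | 4 | 5 | 6 | 7

second differences of R give the permutation w = (4, 6, 1, 5, 3, 2, 7).

4 SE-corners of the 10-cell Rothe diagram give Ess(w):

[(2, 3, 0), (2, 5, 1), (4, 3, 1), (5, 2, 1)]


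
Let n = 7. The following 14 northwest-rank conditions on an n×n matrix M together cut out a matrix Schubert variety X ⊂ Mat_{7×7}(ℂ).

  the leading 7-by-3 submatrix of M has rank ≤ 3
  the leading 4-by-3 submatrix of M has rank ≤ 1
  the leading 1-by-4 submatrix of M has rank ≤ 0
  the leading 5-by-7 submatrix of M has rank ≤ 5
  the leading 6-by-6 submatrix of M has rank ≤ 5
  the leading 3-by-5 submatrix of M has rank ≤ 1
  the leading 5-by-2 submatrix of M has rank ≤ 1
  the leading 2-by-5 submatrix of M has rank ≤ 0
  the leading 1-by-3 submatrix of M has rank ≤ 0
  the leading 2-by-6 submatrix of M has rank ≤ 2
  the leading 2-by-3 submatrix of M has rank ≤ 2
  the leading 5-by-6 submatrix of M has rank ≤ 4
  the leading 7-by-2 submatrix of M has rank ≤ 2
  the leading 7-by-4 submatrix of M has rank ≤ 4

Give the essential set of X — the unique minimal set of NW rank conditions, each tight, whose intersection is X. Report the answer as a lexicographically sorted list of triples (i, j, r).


Propagating the 14 rank bounds to every northwest block:

  0  0  0  0  0  1  1
  0  0  0  0  0  1  2
  1  1  1  1  1  2  3
  1  1  1  2  2  3  4
  1  1  2  3  3  4  5
  1  2  3  4  4  5  6
  1  2  3  4  5  6  7

hence w(1..7) = (6, 7, 1, 4, 3, 2, 5).

|D(w)|=13, |Ess(w)|=3:

[(2, 5, 0), (4, 3, 1), (5, 2, 1)]


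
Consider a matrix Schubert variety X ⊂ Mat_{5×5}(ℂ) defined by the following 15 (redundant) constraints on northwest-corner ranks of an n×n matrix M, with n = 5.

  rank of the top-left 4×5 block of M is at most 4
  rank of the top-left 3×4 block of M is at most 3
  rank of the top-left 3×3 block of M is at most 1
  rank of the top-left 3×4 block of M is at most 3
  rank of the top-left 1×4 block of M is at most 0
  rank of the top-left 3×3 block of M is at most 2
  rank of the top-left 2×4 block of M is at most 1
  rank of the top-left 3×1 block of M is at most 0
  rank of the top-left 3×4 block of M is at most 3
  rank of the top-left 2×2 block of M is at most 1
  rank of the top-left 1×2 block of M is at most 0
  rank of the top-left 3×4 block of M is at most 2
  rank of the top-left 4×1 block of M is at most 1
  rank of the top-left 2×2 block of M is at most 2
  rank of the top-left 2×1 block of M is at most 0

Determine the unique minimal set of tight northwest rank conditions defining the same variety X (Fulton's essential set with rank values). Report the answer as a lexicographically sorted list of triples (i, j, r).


Recovering R(i,j) via the rank-extension bound from the 15 conditions:

  row 1: 0 0 0 0 1
  row 2: 0 1 1 1 2
  row 3: 0 1 1 2 3
  row 4: 1 2 2 3 4
  row 5: 1 2 3 4 5

giving w = (5, 2, 4, 1, 3) via Δ²R.

Fulton essential set (3 of the 7 Rothe cells):

[(1, 4, 0), (3, 1, 0), (3, 3, 1)]


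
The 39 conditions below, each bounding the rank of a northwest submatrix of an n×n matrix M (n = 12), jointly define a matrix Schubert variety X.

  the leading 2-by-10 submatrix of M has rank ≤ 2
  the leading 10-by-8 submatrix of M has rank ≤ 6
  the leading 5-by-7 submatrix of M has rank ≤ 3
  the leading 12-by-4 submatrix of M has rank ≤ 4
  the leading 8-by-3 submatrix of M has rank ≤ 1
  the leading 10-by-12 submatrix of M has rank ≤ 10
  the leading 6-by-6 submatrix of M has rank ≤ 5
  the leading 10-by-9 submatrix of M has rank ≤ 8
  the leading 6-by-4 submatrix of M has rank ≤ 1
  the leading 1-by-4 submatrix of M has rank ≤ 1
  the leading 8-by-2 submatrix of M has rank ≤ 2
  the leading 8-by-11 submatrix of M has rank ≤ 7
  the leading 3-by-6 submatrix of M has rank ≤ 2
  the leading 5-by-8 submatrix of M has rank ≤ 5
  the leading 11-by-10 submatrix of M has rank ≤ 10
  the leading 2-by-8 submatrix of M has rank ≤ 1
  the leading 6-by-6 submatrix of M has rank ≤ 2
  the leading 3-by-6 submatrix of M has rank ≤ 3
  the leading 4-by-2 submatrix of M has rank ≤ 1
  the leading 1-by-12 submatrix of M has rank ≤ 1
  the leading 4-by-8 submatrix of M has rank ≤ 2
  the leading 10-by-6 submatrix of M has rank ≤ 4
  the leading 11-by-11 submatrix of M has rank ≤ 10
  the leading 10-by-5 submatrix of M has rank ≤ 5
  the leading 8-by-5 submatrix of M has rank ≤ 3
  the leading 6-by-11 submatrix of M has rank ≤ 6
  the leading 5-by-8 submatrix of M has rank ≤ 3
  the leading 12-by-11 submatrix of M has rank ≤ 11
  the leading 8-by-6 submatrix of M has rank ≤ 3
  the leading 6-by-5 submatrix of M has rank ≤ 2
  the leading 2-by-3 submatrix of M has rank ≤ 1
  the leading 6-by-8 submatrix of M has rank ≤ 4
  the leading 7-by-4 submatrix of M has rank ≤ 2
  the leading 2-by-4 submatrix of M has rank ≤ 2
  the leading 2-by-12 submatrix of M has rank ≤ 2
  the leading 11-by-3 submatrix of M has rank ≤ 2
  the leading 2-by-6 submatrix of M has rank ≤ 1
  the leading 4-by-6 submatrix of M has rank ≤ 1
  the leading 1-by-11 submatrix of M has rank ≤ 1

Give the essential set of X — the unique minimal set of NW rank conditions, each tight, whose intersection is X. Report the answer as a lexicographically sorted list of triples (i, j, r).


The tightest implied rank at each (i,j), from the 39 conditions:

  1  1  1  1  1  1  1  1  1  1  1  1
  1  1  1  1  1  1  1  1  2  2  2  2
  1  1  1  1  1  1  2  2  3  3  3  3
  1  1  1  1  1  1  2  2  3  4  4  4
  1  1  1  1  2  2  3  3  4  5  5  5
  1  1  1  1  2  2  3  4  5  6  6  6
  1  1  1  2  3  3  4  5  6  7  7  7
  1  1  1  2  3  3  4  5  6  7  7  8
  1  2  2  3  4  4  5  6  7  8  8  9
  1  2  2  3  4  4  5  6  7  8  9  10
  1  2  2  3  4  5  6  7  8  9  10  11
  1  2  3  4  5  6  7  8  9  10  11  12

reading off 1-entries of Δ²R: w = (1, 9, 7, 10, 5, 8, 4, 12, 2, 11, 6, 3).

ℓ(w)=34; the 10 essential cells (i,j,r):

[(2, 8, 1), (4, 6, 1), (4, 8, 2), (6, 4, 1), (6, 6, 2), (8, 3, 1), (8, 6, 3), (8, 11, 7), (10, 6, 4), (11, 3, 2)]


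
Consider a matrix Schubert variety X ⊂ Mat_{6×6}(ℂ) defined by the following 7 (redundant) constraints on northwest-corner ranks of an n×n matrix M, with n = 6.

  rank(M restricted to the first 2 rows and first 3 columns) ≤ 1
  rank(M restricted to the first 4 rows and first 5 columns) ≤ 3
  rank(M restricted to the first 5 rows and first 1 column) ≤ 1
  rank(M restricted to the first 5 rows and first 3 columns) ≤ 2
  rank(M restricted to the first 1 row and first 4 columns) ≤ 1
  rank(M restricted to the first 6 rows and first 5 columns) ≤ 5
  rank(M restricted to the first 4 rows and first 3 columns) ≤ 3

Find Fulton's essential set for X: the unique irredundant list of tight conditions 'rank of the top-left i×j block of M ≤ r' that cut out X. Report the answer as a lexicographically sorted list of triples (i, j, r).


The tightest implied rank at each (i,j), from the 7 conditions:

  i=1: 1 1 1 1 1 1
  i=2: 1 1 1 2 2 2
  i=3: 1 2 2 3 3 3
  i=4: 1 2 2 3 3 4
  i=5: 1 2 2 3 4 5
  i=6: 1 2 3 4 5 6

the unique w with this rank table is (1, 4, 2, 6, 5, 3).

Fulton essential set (3 of the 5 Rothe cells):

[(2, 3, 1), (4, 5, 3), (5, 3, 2)]


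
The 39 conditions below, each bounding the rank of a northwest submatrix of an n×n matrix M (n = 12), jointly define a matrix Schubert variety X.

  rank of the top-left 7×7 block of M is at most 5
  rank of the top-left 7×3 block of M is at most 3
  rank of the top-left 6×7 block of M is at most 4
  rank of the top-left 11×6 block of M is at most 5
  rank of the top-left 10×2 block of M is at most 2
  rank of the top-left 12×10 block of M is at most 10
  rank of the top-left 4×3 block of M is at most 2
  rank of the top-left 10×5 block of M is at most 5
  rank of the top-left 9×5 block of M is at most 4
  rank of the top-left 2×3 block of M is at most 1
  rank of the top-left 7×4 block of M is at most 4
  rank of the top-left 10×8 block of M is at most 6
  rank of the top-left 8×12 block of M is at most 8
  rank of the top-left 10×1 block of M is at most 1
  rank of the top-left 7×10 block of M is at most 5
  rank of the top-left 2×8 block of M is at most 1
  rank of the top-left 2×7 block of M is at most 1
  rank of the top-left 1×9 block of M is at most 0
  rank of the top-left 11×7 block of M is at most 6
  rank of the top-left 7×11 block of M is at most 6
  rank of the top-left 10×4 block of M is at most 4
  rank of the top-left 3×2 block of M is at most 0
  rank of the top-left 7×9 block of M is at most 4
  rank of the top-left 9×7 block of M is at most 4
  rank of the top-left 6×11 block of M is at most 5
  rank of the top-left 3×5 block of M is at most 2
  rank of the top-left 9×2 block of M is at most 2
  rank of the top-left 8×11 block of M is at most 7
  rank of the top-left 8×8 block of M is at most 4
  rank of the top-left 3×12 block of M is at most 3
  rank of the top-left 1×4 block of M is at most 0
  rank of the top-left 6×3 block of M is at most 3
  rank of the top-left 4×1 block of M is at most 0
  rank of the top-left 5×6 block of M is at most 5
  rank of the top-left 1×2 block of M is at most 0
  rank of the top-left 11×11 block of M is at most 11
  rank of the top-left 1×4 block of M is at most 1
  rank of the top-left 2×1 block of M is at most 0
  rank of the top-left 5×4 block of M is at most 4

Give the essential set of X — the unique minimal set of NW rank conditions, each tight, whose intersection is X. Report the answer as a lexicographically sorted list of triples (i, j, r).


Recovering R(i,j) via the rank-extension bound from the 39 conditions:

  i=1: 0  0  0  0  0  0  0  0  0  1  1  1
  i=2: 0  0  1  1  1  1  1  1  1  2  2  2
  i=3: 0  0  1  2  2  2  2  2  2  3  3  3
  i=4: 0  1  2  3  3  3  3  3  3  4  4  4
  i=5: 1  2  3  4  4  4  4  4  4  5  5  5
  i=6: 1  2  3  4  4  4  4  4  4  5  5  6
  i=7: 1  2  3  4  4  4  4  4  4  5  6  7
  i=8: 1  2  3  4  4  4  4  4  5  6  7  8
  i=9: 1  2  3  4  4  4  4  5  6  7  8  9
  i=10: 1  2  3  4  5  5  5  6  7  8  9  10
  i=11: 1  2  3  4  5  5  6  7  8  9  10  11
  i=12: 1  2  3  4  5  6  7  8  9  10  11  12

second differences of R give the permutation w = (10, 3, 4, 2, 1, 12, 11, 9, 8, 5, 7, 6).

Rothe diagram D(w) (33 cells), 8 SE-corners (essential conditions):

[(1, 9, 0), (3, 2, 0), (4, 1, 0), (6, 11, 5), (7, 9, 4), (8, 8, 4), (9, 7, 4), (11, 6, 5)]
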